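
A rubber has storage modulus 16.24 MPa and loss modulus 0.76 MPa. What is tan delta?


tan delta = E'' / E'
= 0.76 / 16.24
= 0.0468

tan delta = 0.0468


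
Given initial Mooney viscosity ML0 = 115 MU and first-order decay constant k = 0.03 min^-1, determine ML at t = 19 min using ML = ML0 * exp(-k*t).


ML = ML0 * exp(-k * t)
ML = 115 * exp(-0.03 * 19)
ML = 115 * 0.5655
ML = 65.04 MU

65.04 MU


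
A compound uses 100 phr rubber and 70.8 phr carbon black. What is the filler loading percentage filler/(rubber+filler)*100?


Filler % = filler / (rubber + filler) * 100
= 70.8 / (100 + 70.8) * 100
= 70.8 / 170.8 * 100
= 41.45%

41.45%


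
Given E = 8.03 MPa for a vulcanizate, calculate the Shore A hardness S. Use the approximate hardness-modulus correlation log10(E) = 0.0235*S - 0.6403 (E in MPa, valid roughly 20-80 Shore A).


log10(E) = 0.0235*S - 0.6403  =>  S = (log10(E) + 0.6403) / 0.0235
log10(8.03) = 0.904716
S = (0.904716 + 0.6403) / 0.0235 = 1.545016 / 0.0235
S = 65.7

Shore A = 65.7


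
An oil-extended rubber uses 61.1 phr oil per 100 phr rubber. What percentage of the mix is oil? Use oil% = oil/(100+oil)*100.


Oil % = oil / (100 + oil) * 100
= 61.1 / (100 + 61.1) * 100
= 61.1 / 161.1 * 100
= 37.93%

37.93%


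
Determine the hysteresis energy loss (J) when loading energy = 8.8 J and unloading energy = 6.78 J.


Hysteresis loss = loading - unloading
= 8.8 - 6.78
= 2.02 J

2.02 J


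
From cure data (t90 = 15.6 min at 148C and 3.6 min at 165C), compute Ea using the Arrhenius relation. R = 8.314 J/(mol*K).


T1 = 421.15 K, T2 = 438.15 K
1/T1 - 1/T2 = 9.2128e-05
ln(t1/t2) = ln(15.6/3.6) = 1.4663
Ea = 8.314 * 1.4663 / 9.2128e-05 = 132328.8485 J/mol
Ea = 132.33 kJ/mol

132.33 kJ/mol


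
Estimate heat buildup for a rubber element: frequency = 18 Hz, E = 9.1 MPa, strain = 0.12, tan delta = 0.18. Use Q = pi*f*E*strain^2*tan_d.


Q = pi * f * E * strain^2 * tan_d
= pi * 18 * 9.1 * 0.12^2 * 0.18
= pi * 18 * 9.1 * 0.0144 * 0.18
= 1.3338

Q = 1.3338


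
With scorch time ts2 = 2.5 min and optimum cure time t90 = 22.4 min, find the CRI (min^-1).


CRI = 100 / (t90 - ts2)
= 100 / (22.4 - 2.5)
= 100 / 19.9
= 5.03 min^-1

5.03 min^-1


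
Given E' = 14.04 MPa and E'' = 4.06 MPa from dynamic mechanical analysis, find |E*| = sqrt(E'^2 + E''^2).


|E*| = sqrt(E'^2 + E''^2)
= sqrt(14.04^2 + 4.06^2)
= sqrt(197.1216 + 16.4836)
= 14.615 MPa

14.615 MPa


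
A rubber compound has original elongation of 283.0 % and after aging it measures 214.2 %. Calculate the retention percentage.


Retention = aged / original * 100
= 214.2 / 283.0 * 100
= 75.7%

75.7%


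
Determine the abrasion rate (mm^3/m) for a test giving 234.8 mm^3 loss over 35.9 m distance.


Rate = volume_loss / distance
= 234.8 / 35.9
= 6.54 mm^3/m

6.54 mm^3/m


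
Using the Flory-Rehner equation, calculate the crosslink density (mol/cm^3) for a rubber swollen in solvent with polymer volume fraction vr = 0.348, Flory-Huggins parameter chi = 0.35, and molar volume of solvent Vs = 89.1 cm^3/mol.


ln(1 - vr) = ln(1 - 0.348) = -0.4277
Numerator = -((-0.4277) + 0.348 + 0.35 * 0.348^2) = 0.0373
Denominator = 89.1 * (0.348^(1/3) - 0.348/2) = 47.1682
nu = 0.0373 / 47.1682 = 7.9130e-04 mol/cm^3

7.9130e-04 mol/cm^3


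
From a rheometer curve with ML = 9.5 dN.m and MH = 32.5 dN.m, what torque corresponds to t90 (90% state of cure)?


M90 = ML + 0.9 * (MH - ML)
M90 = 9.5 + 0.9 * (32.5 - 9.5)
M90 = 9.5 + 0.9 * 23.0
M90 = 30.2 dN.m

30.2 dN.m


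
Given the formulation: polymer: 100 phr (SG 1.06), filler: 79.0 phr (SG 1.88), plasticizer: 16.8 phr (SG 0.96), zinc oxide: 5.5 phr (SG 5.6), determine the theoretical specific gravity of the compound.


Sum of weights = 201.3
Volume contributions:
  polymer: 100/1.06 = 94.3396
  filler: 79.0/1.88 = 42.0213
  plasticizer: 16.8/0.96 = 17.5000
  zinc oxide: 5.5/5.6 = 0.9821
Sum of volumes = 154.8430
SG = 201.3 / 154.8430 = 1.3

SG = 1.3


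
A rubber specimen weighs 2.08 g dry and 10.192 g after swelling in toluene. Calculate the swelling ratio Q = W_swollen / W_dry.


Q = W_swollen / W_dry
Q = 10.192 / 2.08
Q = 4.9

Q = 4.9


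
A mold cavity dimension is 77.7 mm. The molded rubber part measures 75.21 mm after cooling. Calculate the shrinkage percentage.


Shrinkage = (mold - part) / mold * 100
= (77.7 - 75.21) / 77.7 * 100
= 2.49 / 77.7 * 100
= 3.2%

3.2%


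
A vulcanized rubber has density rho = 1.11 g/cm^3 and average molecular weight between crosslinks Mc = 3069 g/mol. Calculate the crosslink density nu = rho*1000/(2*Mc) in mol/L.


nu = rho * 1000 / (2 * Mc)
nu = 1.11 * 1000 / (2 * 3069)
nu = 1110.0 / 6138
nu = 0.1808 mol/L

0.1808 mol/L


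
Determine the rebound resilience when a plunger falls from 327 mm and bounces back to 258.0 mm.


Resilience = h_rebound / h_drop * 100
= 258.0 / 327 * 100
= 78.9%

78.9%


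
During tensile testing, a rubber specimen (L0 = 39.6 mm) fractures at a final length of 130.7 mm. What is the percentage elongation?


Elongation = (Lf - L0) / L0 * 100
= (130.7 - 39.6) / 39.6 * 100
= 91.1 / 39.6 * 100
= 230.1%

230.1%


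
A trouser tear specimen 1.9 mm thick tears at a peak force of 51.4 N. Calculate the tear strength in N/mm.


Tear strength = force / thickness
= 51.4 / 1.9
= 27.05 N/mm

27.05 N/mm


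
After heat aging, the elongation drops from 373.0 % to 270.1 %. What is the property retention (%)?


Retention = aged / original * 100
= 270.1 / 373.0 * 100
= 72.4%

72.4%


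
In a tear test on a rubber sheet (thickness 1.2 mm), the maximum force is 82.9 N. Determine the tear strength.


Tear strength = force / thickness
= 82.9 / 1.2
= 69.08 N/mm

69.08 N/mm


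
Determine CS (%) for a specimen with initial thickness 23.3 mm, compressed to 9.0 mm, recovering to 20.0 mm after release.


CS = (t0 - recovered) / (t0 - ts) * 100
= (23.3 - 20.0) / (23.3 - 9.0) * 100
= 3.3 / 14.3 * 100
= 23.1%

23.1%


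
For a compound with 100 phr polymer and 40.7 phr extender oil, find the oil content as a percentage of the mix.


Oil % = oil / (100 + oil) * 100
= 40.7 / (100 + 40.7) * 100
= 40.7 / 140.7 * 100
= 28.93%

28.93%


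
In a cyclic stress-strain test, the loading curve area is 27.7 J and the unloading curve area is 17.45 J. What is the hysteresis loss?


Hysteresis loss = loading - unloading
= 27.7 - 17.45
= 10.25 J

10.25 J


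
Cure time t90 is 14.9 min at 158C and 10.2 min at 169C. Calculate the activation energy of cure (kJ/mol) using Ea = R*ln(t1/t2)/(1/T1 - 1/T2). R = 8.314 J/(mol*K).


T1 = 431.15 K, T2 = 442.15 K
1/T1 - 1/T2 = 5.7703e-05
ln(t1/t2) = ln(14.9/10.2) = 0.3790
Ea = 8.314 * 0.3790 / 5.7703e-05 = 54603.9662 J/mol
Ea = 54.6 kJ/mol

54.6 kJ/mol


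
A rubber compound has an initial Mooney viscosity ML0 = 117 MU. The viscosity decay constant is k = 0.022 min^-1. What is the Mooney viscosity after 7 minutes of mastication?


ML = ML0 * exp(-k * t)
ML = 117 * exp(-0.022 * 7)
ML = 117 * 0.8573
ML = 100.3 MU

100.3 MU


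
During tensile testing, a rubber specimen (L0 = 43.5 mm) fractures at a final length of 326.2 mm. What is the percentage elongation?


Elongation = (Lf - L0) / L0 * 100
= (326.2 - 43.5) / 43.5 * 100
= 282.7 / 43.5 * 100
= 649.9%

649.9%


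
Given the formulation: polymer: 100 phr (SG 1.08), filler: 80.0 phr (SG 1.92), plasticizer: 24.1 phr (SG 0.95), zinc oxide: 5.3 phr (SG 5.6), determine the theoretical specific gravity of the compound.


Sum of weights = 209.4
Volume contributions:
  polymer: 100/1.08 = 92.5926
  filler: 80.0/1.92 = 41.6667
  plasticizer: 24.1/0.95 = 25.3684
  zinc oxide: 5.3/5.6 = 0.9464
Sum of volumes = 160.5741
SG = 209.4 / 160.5741 = 1.304

SG = 1.304


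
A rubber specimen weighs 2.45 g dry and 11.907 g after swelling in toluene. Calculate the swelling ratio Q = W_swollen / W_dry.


Q = W_swollen / W_dry
Q = 11.907 / 2.45
Q = 4.86

Q = 4.86


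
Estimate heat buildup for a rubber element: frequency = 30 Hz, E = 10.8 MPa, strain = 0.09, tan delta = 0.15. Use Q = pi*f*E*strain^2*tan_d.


Q = pi * f * E * strain^2 * tan_d
= pi * 30 * 10.8 * 0.09^2 * 0.15
= pi * 30 * 10.8 * 0.0081 * 0.15
= 1.2367

Q = 1.2367


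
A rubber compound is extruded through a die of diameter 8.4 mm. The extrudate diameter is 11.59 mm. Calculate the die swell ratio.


Die swell ratio = D_extrudate / D_die
= 11.59 / 8.4
= 1.38

Die swell = 1.38


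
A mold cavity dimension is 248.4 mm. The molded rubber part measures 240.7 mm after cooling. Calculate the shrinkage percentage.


Shrinkage = (mold - part) / mold * 100
= (248.4 - 240.7) / 248.4 * 100
= 7.7 / 248.4 * 100
= 3.1%

3.1%


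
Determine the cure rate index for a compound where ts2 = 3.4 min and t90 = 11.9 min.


CRI = 100 / (t90 - ts2)
= 100 / (11.9 - 3.4)
= 100 / 8.5
= 11.76 min^-1

11.76 min^-1


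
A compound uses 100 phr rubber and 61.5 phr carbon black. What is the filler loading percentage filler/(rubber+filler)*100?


Filler % = filler / (rubber + filler) * 100
= 61.5 / (100 + 61.5) * 100
= 61.5 / 161.5 * 100
= 38.08%

38.08%


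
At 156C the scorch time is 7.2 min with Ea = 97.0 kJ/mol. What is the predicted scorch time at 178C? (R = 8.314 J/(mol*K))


Convert temperatures: T1 = 156 + 273.15 = 429.15 K, T2 = 178 + 273.15 = 451.15 K
ts2_new = 7.2 * exp(97000 / 8.314 * (1/451.15 - 1/429.15))
1/T2 - 1/T1 = -1.1363e-04
ts2_new = 1.91 min

1.91 min


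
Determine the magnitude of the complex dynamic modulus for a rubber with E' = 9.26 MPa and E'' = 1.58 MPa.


|E*| = sqrt(E'^2 + E''^2)
= sqrt(9.26^2 + 1.58^2)
= sqrt(85.7476 + 2.4964)
= 9.394 MPa

9.394 MPa


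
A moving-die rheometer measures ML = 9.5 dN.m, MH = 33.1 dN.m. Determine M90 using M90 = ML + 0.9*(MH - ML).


M90 = ML + 0.9 * (MH - ML)
M90 = 9.5 + 0.9 * (33.1 - 9.5)
M90 = 9.5 + 0.9 * 23.6
M90 = 30.74 dN.m

30.74 dN.m


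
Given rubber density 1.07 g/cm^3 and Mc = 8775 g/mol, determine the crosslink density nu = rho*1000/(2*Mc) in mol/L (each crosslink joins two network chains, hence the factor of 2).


nu = rho * 1000 / (2 * Mc)
nu = 1.07 * 1000 / (2 * 8775)
nu = 1070.0 / 17550
nu = 0.0610 mol/L

0.0610 mol/L


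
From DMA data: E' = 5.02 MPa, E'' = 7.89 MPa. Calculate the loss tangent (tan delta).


tan delta = E'' / E'
= 7.89 / 5.02
= 1.5717

tan delta = 1.5717


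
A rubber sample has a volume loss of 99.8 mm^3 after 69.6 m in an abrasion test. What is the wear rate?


Rate = volume_loss / distance
= 99.8 / 69.6
= 1.434 mm^3/m

1.434 mm^3/m


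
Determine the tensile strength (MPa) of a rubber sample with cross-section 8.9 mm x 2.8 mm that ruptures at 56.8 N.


Area = width * thickness = 8.9 * 2.8 = 24.92 mm^2
TS = force / area = 56.8 / 24.92 = 2.28 MPa

2.28 MPa


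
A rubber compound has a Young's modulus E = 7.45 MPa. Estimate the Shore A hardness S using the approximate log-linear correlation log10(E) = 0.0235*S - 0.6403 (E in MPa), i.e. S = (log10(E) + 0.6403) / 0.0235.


log10(E) = 0.0235*S - 0.6403  =>  S = (log10(E) + 0.6403) / 0.0235
log10(7.45) = 0.872156
S = (0.872156 + 0.6403) / 0.0235 = 1.512456 / 0.0235
S = 64.4

Shore A = 64.4


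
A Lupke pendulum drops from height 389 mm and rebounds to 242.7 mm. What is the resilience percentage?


Resilience = h_rebound / h_drop * 100
= 242.7 / 389 * 100
= 62.4%

62.4%


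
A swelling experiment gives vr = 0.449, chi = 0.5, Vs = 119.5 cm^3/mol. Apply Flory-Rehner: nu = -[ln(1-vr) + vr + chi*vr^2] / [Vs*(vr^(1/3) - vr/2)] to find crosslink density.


ln(1 - vr) = ln(1 - 0.449) = -0.5960
Numerator = -((-0.5960) + 0.449 + 0.5 * 0.449^2) = 0.0462
Denominator = 119.5 * (0.449^(1/3) - 0.449/2) = 64.6783
nu = 0.0462 / 64.6783 = 7.1461e-04 mol/cm^3

7.1461e-04 mol/cm^3


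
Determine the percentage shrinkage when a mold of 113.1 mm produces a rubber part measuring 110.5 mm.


Shrinkage = (mold - part) / mold * 100
= (113.1 - 110.5) / 113.1 * 100
= 2.6 / 113.1 * 100
= 2.3%

2.3%


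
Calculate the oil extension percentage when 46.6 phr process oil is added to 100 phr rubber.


Oil % = oil / (100 + oil) * 100
= 46.6 / (100 + 46.6) * 100
= 46.6 / 146.6 * 100
= 31.79%

31.79%


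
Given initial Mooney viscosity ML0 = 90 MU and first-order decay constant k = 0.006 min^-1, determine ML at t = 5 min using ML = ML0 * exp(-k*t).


ML = ML0 * exp(-k * t)
ML = 90 * exp(-0.006 * 5)
ML = 90 * 0.9704
ML = 87.34 MU

87.34 MU


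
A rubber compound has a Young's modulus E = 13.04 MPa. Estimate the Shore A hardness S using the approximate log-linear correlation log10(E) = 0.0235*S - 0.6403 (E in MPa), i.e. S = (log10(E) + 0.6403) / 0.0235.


log10(E) = 0.0235*S - 0.6403  =>  S = (log10(E) + 0.6403) / 0.0235
log10(13.04) = 1.115278
S = (1.115278 + 0.6403) / 0.0235 = 1.755578 / 0.0235
S = 74.7

Shore A = 74.7


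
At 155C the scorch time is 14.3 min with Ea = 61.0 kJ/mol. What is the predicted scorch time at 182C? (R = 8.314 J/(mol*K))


Convert temperatures: T1 = 155 + 273.15 = 428.15 K, T2 = 182 + 273.15 = 455.15 K
ts2_new = 14.3 * exp(61000 / 8.314 * (1/455.15 - 1/428.15))
1/T2 - 1/T1 = -1.3855e-04
ts2_new = 5.17 min

5.17 min


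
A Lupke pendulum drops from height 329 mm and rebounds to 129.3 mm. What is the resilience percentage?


Resilience = h_rebound / h_drop * 100
= 129.3 / 329 * 100
= 39.3%

39.3%


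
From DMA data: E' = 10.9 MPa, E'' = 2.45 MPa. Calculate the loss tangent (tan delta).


tan delta = E'' / E'
= 2.45 / 10.9
= 0.2248

tan delta = 0.2248


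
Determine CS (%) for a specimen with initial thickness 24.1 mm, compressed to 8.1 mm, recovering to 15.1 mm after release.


CS = (t0 - recovered) / (t0 - ts) * 100
= (24.1 - 15.1) / (24.1 - 8.1) * 100
= 9.0 / 16.0 * 100
= 56.2%

56.2%


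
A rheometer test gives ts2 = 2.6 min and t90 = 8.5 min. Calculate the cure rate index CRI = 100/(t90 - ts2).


CRI = 100 / (t90 - ts2)
= 100 / (8.5 - 2.6)
= 100 / 5.9
= 16.95 min^-1

16.95 min^-1


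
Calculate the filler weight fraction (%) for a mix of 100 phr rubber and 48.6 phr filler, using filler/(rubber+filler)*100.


Filler % = filler / (rubber + filler) * 100
= 48.6 / (100 + 48.6) * 100
= 48.6 / 148.6 * 100
= 32.71%

32.71%


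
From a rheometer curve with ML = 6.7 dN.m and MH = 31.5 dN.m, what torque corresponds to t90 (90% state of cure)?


M90 = ML + 0.9 * (MH - ML)
M90 = 6.7 + 0.9 * (31.5 - 6.7)
M90 = 6.7 + 0.9 * 24.8
M90 = 29.02 dN.m

29.02 dN.m


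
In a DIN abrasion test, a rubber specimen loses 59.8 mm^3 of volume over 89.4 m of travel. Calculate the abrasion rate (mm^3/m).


Rate = volume_loss / distance
= 59.8 / 89.4
= 0.669 mm^3/m

0.669 mm^3/m


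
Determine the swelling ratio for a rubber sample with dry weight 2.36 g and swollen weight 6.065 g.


Q = W_swollen / W_dry
Q = 6.065 / 2.36
Q = 2.57

Q = 2.57


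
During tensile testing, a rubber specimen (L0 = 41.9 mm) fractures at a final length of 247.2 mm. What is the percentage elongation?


Elongation = (Lf - L0) / L0 * 100
= (247.2 - 41.9) / 41.9 * 100
= 205.3 / 41.9 * 100
= 490.0%

490.0%


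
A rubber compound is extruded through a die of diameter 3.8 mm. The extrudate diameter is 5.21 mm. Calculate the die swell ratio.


Die swell ratio = D_extrudate / D_die
= 5.21 / 3.8
= 1.371

Die swell = 1.371


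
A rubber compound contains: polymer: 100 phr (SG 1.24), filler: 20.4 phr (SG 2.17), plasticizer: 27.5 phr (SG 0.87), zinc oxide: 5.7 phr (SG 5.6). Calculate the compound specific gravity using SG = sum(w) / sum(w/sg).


Sum of weights = 153.6
Volume contributions:
  polymer: 100/1.24 = 80.6452
  filler: 20.4/2.17 = 9.4009
  plasticizer: 27.5/0.87 = 31.6092
  zinc oxide: 5.7/5.6 = 1.0179
Sum of volumes = 122.6731
SG = 153.6 / 122.6731 = 1.252

SG = 1.252


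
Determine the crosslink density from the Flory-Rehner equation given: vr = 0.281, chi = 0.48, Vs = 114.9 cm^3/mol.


ln(1 - vr) = ln(1 - 0.281) = -0.3299
Numerator = -((-0.3299) + 0.281 + 0.48 * 0.281^2) = 0.0110
Denominator = 114.9 * (0.281^(1/3) - 0.281/2) = 59.1150
nu = 0.0110 / 59.1150 = 1.8595e-04 mol/cm^3

1.8595e-04 mol/cm^3


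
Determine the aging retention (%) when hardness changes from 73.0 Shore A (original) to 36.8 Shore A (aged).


Retention = aged / original * 100
= 36.8 / 73.0 * 100
= 50.4%

50.4%


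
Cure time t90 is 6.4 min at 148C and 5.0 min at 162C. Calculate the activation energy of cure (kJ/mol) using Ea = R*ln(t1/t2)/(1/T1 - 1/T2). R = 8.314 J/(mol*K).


T1 = 421.15 K, T2 = 435.15 K
1/T1 - 1/T2 = 7.6393e-05
ln(t1/t2) = ln(6.4/5.0) = 0.2469
Ea = 8.314 * 0.2469 / 7.6393e-05 = 26866.3482 J/mol
Ea = 26.87 kJ/mol

26.87 kJ/mol


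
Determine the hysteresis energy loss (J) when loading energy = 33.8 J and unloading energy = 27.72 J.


Hysteresis loss = loading - unloading
= 33.8 - 27.72
= 6.08 J

6.08 J


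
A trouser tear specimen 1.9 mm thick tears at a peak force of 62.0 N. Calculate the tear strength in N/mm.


Tear strength = force / thickness
= 62.0 / 1.9
= 32.63 N/mm

32.63 N/mm


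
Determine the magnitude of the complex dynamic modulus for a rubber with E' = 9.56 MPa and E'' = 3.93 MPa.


|E*| = sqrt(E'^2 + E''^2)
= sqrt(9.56^2 + 3.93^2)
= sqrt(91.3936 + 15.4449)
= 10.336 MPa

10.336 MPa


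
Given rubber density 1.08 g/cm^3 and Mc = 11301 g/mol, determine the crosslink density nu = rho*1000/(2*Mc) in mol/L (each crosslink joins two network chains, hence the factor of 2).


nu = rho * 1000 / (2 * Mc)
nu = 1.08 * 1000 / (2 * 11301)
nu = 1080.0 / 22602
nu = 0.0478 mol/L

0.0478 mol/L


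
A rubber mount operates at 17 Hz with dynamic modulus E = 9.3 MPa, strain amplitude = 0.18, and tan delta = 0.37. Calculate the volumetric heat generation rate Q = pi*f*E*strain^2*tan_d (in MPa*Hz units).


Q = pi * f * E * strain^2 * tan_d
= pi * 17 * 9.3 * 0.18^2 * 0.37
= pi * 17 * 9.3 * 0.0324 * 0.37
= 5.9543

Q = 5.9543


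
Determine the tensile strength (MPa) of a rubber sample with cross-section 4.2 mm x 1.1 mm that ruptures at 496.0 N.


Area = width * thickness = 4.2 * 1.1 = 4.62 mm^2
TS = force / area = 496.0 / 4.62 = 107.36 MPa

107.36 MPa


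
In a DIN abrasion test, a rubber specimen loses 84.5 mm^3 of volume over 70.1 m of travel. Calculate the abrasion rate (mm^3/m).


Rate = volume_loss / distance
= 84.5 / 70.1
= 1.205 mm^3/m

1.205 mm^3/m


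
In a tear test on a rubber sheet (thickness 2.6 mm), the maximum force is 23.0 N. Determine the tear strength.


Tear strength = force / thickness
= 23.0 / 2.6
= 8.85 N/mm

8.85 N/mm


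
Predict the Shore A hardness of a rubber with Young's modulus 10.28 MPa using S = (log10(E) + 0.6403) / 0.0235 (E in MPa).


log10(E) = 0.0235*S - 0.6403  =>  S = (log10(E) + 0.6403) / 0.0235
log10(10.28) = 1.011993
S = (1.011993 + 0.6403) / 0.0235 = 1.652293 / 0.0235
S = 70.3

Shore A = 70.3


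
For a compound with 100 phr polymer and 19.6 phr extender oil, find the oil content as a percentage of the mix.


Oil % = oil / (100 + oil) * 100
= 19.6 / (100 + 19.6) * 100
= 19.6 / 119.6 * 100
= 16.39%

16.39%


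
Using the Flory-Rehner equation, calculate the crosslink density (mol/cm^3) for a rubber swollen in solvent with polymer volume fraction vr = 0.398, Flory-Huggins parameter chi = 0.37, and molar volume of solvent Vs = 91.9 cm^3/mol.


ln(1 - vr) = ln(1 - 0.398) = -0.5075
Numerator = -((-0.5075) + 0.398 + 0.37 * 0.398^2) = 0.0509
Denominator = 91.9 * (0.398^(1/3) - 0.398/2) = 49.3114
nu = 0.0509 / 49.3114 = 0.0010 mol/cm^3

0.0010 mol/cm^3


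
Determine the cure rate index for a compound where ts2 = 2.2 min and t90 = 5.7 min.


CRI = 100 / (t90 - ts2)
= 100 / (5.7 - 2.2)
= 100 / 3.5
= 28.57 min^-1

28.57 min^-1


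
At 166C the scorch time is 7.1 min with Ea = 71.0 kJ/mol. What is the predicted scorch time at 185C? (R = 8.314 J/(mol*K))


Convert temperatures: T1 = 166 + 273.15 = 439.15 K, T2 = 185 + 273.15 = 458.15 K
ts2_new = 7.1 * exp(71000 / 8.314 * (1/458.15 - 1/439.15))
1/T2 - 1/T1 = -9.4435e-05
ts2_new = 3.17 min

3.17 min


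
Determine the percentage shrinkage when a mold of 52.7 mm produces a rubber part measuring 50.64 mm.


Shrinkage = (mold - part) / mold * 100
= (52.7 - 50.64) / 52.7 * 100
= 2.06 / 52.7 * 100
= 3.91%

3.91%


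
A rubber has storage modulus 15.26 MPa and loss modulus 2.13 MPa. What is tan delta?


tan delta = E'' / E'
= 2.13 / 15.26
= 0.1396

tan delta = 0.1396


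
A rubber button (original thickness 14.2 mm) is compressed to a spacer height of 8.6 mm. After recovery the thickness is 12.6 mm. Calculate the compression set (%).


CS = (t0 - recovered) / (t0 - ts) * 100
= (14.2 - 12.6) / (14.2 - 8.6) * 100
= 1.6 / 5.6 * 100
= 28.6%

28.6%


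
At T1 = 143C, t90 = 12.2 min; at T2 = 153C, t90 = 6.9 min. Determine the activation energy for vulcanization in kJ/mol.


T1 = 416.15 K, T2 = 426.15 K
1/T1 - 1/T2 = 5.6388e-05
ln(t1/t2) = ln(12.2/6.9) = 0.5699
Ea = 8.314 * 0.5699 / 5.6388e-05 = 84029.5715 J/mol
Ea = 84.03 kJ/mol

84.03 kJ/mol


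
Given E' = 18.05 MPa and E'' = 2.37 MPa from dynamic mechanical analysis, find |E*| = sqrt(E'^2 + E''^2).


|E*| = sqrt(E'^2 + E''^2)
= sqrt(18.05^2 + 2.37^2)
= sqrt(325.8025 + 5.6169)
= 18.205 MPa

18.205 MPa


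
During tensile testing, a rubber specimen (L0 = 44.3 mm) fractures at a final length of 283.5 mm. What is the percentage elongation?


Elongation = (Lf - L0) / L0 * 100
= (283.5 - 44.3) / 44.3 * 100
= 239.2 / 44.3 * 100
= 540.0%

540.0%


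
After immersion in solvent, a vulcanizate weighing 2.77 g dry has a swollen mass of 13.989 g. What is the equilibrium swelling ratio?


Q = W_swollen / W_dry
Q = 13.989 / 2.77
Q = 5.05

Q = 5.05


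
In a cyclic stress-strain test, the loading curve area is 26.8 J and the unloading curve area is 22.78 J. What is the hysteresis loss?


Hysteresis loss = loading - unloading
= 26.8 - 22.78
= 4.02 J

4.02 J


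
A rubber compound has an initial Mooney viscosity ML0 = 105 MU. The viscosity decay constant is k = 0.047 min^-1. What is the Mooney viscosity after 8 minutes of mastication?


ML = ML0 * exp(-k * t)
ML = 105 * exp(-0.047 * 8)
ML = 105 * 0.6866
ML = 72.09 MU

72.09 MU


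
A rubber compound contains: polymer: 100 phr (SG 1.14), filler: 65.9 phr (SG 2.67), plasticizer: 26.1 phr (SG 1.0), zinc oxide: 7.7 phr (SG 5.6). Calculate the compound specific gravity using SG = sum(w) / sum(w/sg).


Sum of weights = 199.7
Volume contributions:
  polymer: 100/1.14 = 87.7193
  filler: 65.9/2.67 = 24.6816
  plasticizer: 26.1/1.0 = 26.1000
  zinc oxide: 7.7/5.6 = 1.3750
Sum of volumes = 139.8759
SG = 199.7 / 139.8759 = 1.428

SG = 1.428


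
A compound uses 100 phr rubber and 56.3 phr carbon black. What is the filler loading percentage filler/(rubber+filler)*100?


Filler % = filler / (rubber + filler) * 100
= 56.3 / (100 + 56.3) * 100
= 56.3 / 156.3 * 100
= 36.02%

36.02%


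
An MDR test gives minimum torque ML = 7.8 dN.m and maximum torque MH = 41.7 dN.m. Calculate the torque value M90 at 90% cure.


M90 = ML + 0.9 * (MH - ML)
M90 = 7.8 + 0.9 * (41.7 - 7.8)
M90 = 7.8 + 0.9 * 33.9
M90 = 38.31 dN.m

38.31 dN.m


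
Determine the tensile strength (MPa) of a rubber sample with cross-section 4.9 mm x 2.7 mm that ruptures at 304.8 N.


Area = width * thickness = 4.9 * 2.7 = 13.23 mm^2
TS = force / area = 304.8 / 13.23 = 23.04 MPa

23.04 MPa


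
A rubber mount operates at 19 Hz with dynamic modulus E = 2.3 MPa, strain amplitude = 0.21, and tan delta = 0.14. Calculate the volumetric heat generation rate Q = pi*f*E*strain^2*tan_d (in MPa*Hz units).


Q = pi * f * E * strain^2 * tan_d
= pi * 19 * 2.3 * 0.21^2 * 0.14
= pi * 19 * 2.3 * 0.0441 * 0.14
= 0.8476

Q = 0.8476


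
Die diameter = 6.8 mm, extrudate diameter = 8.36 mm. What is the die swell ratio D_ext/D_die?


Die swell ratio = D_extrudate / D_die
= 8.36 / 6.8
= 1.229

Die swell = 1.229


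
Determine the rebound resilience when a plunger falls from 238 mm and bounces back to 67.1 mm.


Resilience = h_rebound / h_drop * 100
= 67.1 / 238 * 100
= 28.2%

28.2%


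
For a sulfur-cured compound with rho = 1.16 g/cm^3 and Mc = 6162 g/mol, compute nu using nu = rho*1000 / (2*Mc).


nu = rho * 1000 / (2 * Mc)
nu = 1.16 * 1000 / (2 * 6162)
nu = 1160.0 / 12324
nu = 0.0941 mol/L

0.0941 mol/L


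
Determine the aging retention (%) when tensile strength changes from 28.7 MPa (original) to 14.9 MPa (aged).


Retention = aged / original * 100
= 14.9 / 28.7 * 100
= 51.9%

51.9%


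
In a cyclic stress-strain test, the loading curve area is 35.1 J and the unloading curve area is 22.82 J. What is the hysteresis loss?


Hysteresis loss = loading - unloading
= 35.1 - 22.82
= 12.28 J

12.28 J


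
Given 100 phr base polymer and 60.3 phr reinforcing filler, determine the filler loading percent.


Filler % = filler / (rubber + filler) * 100
= 60.3 / (100 + 60.3) * 100
= 60.3 / 160.3 * 100
= 37.62%

37.62%


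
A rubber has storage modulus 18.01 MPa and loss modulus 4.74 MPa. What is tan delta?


tan delta = E'' / E'
= 4.74 / 18.01
= 0.2632

tan delta = 0.2632


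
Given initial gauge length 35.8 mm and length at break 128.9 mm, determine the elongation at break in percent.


Elongation = (Lf - L0) / L0 * 100
= (128.9 - 35.8) / 35.8 * 100
= 93.1 / 35.8 * 100
= 260.1%

260.1%


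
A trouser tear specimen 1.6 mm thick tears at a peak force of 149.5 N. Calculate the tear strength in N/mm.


Tear strength = force / thickness
= 149.5 / 1.6
= 93.44 N/mm

93.44 N/mm


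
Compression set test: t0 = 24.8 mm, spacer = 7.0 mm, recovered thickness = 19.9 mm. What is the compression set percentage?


CS = (t0 - recovered) / (t0 - ts) * 100
= (24.8 - 19.9) / (24.8 - 7.0) * 100
= 4.9 / 17.8 * 100
= 27.5%

27.5%


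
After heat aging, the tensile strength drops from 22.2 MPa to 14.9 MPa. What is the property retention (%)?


Retention = aged / original * 100
= 14.9 / 22.2 * 100
= 67.1%

67.1%


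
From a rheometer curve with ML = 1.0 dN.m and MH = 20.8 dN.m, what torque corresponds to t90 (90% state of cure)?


M90 = ML + 0.9 * (MH - ML)
M90 = 1.0 + 0.9 * (20.8 - 1.0)
M90 = 1.0 + 0.9 * 19.8
M90 = 18.82 dN.m

18.82 dN.m


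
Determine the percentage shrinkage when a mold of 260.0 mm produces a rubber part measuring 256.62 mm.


Shrinkage = (mold - part) / mold * 100
= (260.0 - 256.62) / 260.0 * 100
= 3.38 / 260.0 * 100
= 1.3%

1.3%


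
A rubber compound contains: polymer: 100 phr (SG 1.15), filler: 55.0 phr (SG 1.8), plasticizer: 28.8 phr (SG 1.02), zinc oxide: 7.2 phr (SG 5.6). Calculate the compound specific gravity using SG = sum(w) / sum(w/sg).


Sum of weights = 191.0
Volume contributions:
  polymer: 100/1.15 = 86.9565
  filler: 55.0/1.8 = 30.5556
  plasticizer: 28.8/1.02 = 28.2353
  zinc oxide: 7.2/5.6 = 1.2857
Sum of volumes = 147.0331
SG = 191.0 / 147.0331 = 1.299

SG = 1.299


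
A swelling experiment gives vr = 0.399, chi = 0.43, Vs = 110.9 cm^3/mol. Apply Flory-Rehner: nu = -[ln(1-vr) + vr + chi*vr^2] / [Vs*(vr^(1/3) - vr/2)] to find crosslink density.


ln(1 - vr) = ln(1 - 0.399) = -0.5092
Numerator = -((-0.5092) + 0.399 + 0.43 * 0.399^2) = 0.0417
Denominator = 110.9 * (0.399^(1/3) - 0.399/2) = 59.5191
nu = 0.0417 / 59.5191 = 7.0068e-04 mol/cm^3

7.0068e-04 mol/cm^3


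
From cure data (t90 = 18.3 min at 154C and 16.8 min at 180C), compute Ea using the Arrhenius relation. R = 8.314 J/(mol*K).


T1 = 427.15 K, T2 = 453.15 K
1/T1 - 1/T2 = 1.3432e-04
ln(t1/t2) = ln(18.3/16.8) = 0.0855
Ea = 8.314 * 0.0855 / 1.3432e-04 = 5293.4376 J/mol
Ea = 5.29 kJ/mol

5.29 kJ/mol


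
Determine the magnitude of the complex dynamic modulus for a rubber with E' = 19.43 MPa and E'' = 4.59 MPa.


|E*| = sqrt(E'^2 + E''^2)
= sqrt(19.43^2 + 4.59^2)
= sqrt(377.5249 + 21.0681)
= 19.965 MPa

19.965 MPa


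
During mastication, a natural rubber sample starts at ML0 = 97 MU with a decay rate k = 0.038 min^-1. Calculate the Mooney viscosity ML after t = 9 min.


ML = ML0 * exp(-k * t)
ML = 97 * exp(-0.038 * 9)
ML = 97 * 0.7103
ML = 68.9 MU

68.9 MU


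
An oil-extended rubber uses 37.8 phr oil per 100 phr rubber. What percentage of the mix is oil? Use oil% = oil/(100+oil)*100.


Oil % = oil / (100 + oil) * 100
= 37.8 / (100 + 37.8) * 100
= 37.8 / 137.8 * 100
= 27.43%

27.43%


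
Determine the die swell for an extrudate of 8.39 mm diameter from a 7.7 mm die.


Die swell ratio = D_extrudate / D_die
= 8.39 / 7.7
= 1.09

Die swell = 1.09


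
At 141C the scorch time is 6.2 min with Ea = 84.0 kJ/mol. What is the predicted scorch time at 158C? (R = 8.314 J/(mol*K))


Convert temperatures: T1 = 141 + 273.15 = 414.15 K, T2 = 158 + 273.15 = 431.15 K
ts2_new = 6.2 * exp(84000 / 8.314 * (1/431.15 - 1/414.15))
1/T2 - 1/T1 = -9.5206e-05
ts2_new = 2.37 min

2.37 min


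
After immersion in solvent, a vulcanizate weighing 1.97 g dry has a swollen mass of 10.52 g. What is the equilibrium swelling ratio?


Q = W_swollen / W_dry
Q = 10.52 / 1.97
Q = 5.34

Q = 5.34


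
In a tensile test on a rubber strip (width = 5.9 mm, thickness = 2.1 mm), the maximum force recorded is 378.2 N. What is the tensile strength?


Area = width * thickness = 5.9 * 2.1 = 12.39 mm^2
TS = force / area = 378.2 / 12.39 = 30.52 MPa

30.52 MPa


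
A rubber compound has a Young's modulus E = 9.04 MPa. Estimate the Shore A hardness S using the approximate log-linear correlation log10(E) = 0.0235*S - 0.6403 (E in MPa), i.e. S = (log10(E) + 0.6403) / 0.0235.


log10(E) = 0.0235*S - 0.6403  =>  S = (log10(E) + 0.6403) / 0.0235
log10(9.04) = 0.956168
S = (0.956168 + 0.6403) / 0.0235 = 1.596468 / 0.0235
S = 67.9

Shore A = 67.9


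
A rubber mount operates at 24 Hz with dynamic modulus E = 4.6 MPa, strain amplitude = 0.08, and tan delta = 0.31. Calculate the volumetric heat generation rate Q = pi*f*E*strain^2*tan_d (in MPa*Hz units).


Q = pi * f * E * strain^2 * tan_d
= pi * 24 * 4.6 * 0.08^2 * 0.31
= pi * 24 * 4.6 * 0.0064 * 0.31
= 0.6881

Q = 0.6881


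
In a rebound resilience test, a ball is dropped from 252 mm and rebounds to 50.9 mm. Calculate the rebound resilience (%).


Resilience = h_rebound / h_drop * 100
= 50.9 / 252 * 100
= 20.2%

20.2%


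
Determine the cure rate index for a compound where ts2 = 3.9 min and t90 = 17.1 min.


CRI = 100 / (t90 - ts2)
= 100 / (17.1 - 3.9)
= 100 / 13.2
= 7.58 min^-1

7.58 min^-1


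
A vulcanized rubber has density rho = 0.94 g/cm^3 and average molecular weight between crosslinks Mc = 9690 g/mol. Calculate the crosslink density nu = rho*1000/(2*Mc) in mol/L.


nu = rho * 1000 / (2 * Mc)
nu = 0.94 * 1000 / (2 * 9690)
nu = 940.0 / 19380
nu = 0.0485 mol/L

0.0485 mol/L


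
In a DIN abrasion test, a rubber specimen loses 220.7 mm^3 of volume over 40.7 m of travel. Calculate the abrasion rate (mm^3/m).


Rate = volume_loss / distance
= 220.7 / 40.7
= 5.423 mm^3/m

5.423 mm^3/m


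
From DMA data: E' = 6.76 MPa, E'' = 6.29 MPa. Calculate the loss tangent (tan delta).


tan delta = E'' / E'
= 6.29 / 6.76
= 0.9305

tan delta = 0.9305


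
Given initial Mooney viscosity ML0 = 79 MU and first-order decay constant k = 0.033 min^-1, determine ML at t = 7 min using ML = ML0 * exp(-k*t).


ML = ML0 * exp(-k * t)
ML = 79 * exp(-0.033 * 7)
ML = 79 * 0.7937
ML = 62.71 MU

62.71 MU


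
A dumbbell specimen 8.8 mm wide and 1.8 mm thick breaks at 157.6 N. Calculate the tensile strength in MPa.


Area = width * thickness = 8.8 * 1.8 = 15.84 mm^2
TS = force / area = 157.6 / 15.84 = 9.95 MPa

9.95 MPa


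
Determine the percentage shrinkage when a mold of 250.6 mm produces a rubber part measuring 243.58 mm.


Shrinkage = (mold - part) / mold * 100
= (250.6 - 243.58) / 250.6 * 100
= 7.02 / 250.6 * 100
= 2.8%

2.8%


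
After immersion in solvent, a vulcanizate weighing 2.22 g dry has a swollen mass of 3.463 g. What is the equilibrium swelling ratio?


Q = W_swollen / W_dry
Q = 3.463 / 2.22
Q = 1.56

Q = 1.56


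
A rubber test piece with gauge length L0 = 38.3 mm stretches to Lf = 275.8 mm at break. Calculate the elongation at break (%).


Elongation = (Lf - L0) / L0 * 100
= (275.8 - 38.3) / 38.3 * 100
= 237.5 / 38.3 * 100
= 620.1%

620.1%


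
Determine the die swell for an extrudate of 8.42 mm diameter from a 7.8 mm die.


Die swell ratio = D_extrudate / D_die
= 8.42 / 7.8
= 1.079

Die swell = 1.079


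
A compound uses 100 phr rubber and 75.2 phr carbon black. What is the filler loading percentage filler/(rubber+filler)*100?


Filler % = filler / (rubber + filler) * 100
= 75.2 / (100 + 75.2) * 100
= 75.2 / 175.2 * 100
= 42.92%

42.92%


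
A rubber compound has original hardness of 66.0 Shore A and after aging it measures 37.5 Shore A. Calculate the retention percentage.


Retention = aged / original * 100
= 37.5 / 66.0 * 100
= 56.8%

56.8%


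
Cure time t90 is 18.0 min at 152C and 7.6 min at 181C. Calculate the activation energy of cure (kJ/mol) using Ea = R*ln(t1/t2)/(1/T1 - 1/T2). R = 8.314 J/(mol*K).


T1 = 425.15 K, T2 = 454.15 K
1/T1 - 1/T2 = 1.5020e-04
ln(t1/t2) = ln(18.0/7.6) = 0.8622
Ea = 8.314 * 0.8622 / 1.5020e-04 = 47728.0164 J/mol
Ea = 47.73 kJ/mol

47.73 kJ/mol


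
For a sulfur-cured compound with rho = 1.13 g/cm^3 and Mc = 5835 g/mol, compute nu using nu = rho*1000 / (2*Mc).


nu = rho * 1000 / (2 * Mc)
nu = 1.13 * 1000 / (2 * 5835)
nu = 1130.0 / 11670
nu = 0.0968 mol/L

0.0968 mol/L


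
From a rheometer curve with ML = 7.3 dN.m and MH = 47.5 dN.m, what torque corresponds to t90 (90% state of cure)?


M90 = ML + 0.9 * (MH - ML)
M90 = 7.3 + 0.9 * (47.5 - 7.3)
M90 = 7.3 + 0.9 * 40.2
M90 = 43.48 dN.m

43.48 dN.m


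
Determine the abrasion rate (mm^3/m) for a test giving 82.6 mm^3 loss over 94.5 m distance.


Rate = volume_loss / distance
= 82.6 / 94.5
= 0.874 mm^3/m

0.874 mm^3/m


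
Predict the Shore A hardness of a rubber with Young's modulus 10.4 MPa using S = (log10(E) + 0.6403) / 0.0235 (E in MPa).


log10(E) = 0.0235*S - 0.6403  =>  S = (log10(E) + 0.6403) / 0.0235
log10(10.4) = 1.017033
S = (1.017033 + 0.6403) / 0.0235 = 1.657333 / 0.0235
S = 70.5

Shore A = 70.5


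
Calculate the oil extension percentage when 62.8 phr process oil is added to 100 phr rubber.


Oil % = oil / (100 + oil) * 100
= 62.8 / (100 + 62.8) * 100
= 62.8 / 162.8 * 100
= 38.57%

38.57%


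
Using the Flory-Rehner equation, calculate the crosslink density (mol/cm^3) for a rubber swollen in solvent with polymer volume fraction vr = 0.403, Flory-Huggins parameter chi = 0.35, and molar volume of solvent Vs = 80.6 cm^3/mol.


ln(1 - vr) = ln(1 - 0.403) = -0.5158
Numerator = -((-0.5158) + 0.403 + 0.35 * 0.403^2) = 0.0560
Denominator = 80.6 * (0.403^(1/3) - 0.403/2) = 43.2938
nu = 0.0560 / 43.2938 = 0.0013 mol/cm^3

0.0013 mol/cm^3


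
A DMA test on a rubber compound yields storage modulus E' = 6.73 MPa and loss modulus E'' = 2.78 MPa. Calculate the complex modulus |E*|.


|E*| = sqrt(E'^2 + E''^2)
= sqrt(6.73^2 + 2.78^2)
= sqrt(45.2929 + 7.7284)
= 7.282 MPa

7.282 MPa


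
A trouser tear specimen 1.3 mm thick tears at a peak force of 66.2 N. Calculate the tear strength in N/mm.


Tear strength = force / thickness
= 66.2 / 1.3
= 50.92 N/mm

50.92 N/mm


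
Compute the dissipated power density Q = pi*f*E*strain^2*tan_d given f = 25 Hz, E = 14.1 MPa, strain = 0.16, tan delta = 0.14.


Q = pi * f * E * strain^2 * tan_d
= pi * 25 * 14.1 * 0.16^2 * 0.14
= pi * 25 * 14.1 * 0.0256 * 0.14
= 3.9690

Q = 3.9690


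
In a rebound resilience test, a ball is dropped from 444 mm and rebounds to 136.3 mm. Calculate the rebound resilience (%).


Resilience = h_rebound / h_drop * 100
= 136.3 / 444 * 100
= 30.7%

30.7%


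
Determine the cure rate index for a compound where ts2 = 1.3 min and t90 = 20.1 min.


CRI = 100 / (t90 - ts2)
= 100 / (20.1 - 1.3)
= 100 / 18.8
= 5.32 min^-1

5.32 min^-1


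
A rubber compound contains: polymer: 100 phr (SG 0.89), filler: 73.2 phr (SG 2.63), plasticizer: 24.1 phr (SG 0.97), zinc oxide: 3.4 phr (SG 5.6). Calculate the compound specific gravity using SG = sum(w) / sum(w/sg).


Sum of weights = 200.7
Volume contributions:
  polymer: 100/0.89 = 112.3596
  filler: 73.2/2.63 = 27.8327
  plasticizer: 24.1/0.97 = 24.8454
  zinc oxide: 3.4/5.6 = 0.6071
Sum of volumes = 165.6448
SG = 200.7 / 165.6448 = 1.212

SG = 1.212


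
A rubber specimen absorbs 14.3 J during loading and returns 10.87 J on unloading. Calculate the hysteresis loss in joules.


Hysteresis loss = loading - unloading
= 14.3 - 10.87
= 3.43 J

3.43 J


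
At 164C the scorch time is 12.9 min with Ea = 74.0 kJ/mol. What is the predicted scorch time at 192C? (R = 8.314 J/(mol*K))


Convert temperatures: T1 = 164 + 273.15 = 437.15 K, T2 = 192 + 273.15 = 465.15 K
ts2_new = 12.9 * exp(74000 / 8.314 * (1/465.15 - 1/437.15))
1/T2 - 1/T1 = -1.3770e-04
ts2_new = 3.79 min

3.79 min


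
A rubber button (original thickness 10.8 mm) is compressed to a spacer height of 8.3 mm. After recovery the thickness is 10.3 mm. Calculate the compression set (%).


CS = (t0 - recovered) / (t0 - ts) * 100
= (10.8 - 10.3) / (10.8 - 8.3) * 100
= 0.5 / 2.5 * 100
= 20.0%

20.0%


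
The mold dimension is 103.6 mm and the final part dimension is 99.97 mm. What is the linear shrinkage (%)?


Shrinkage = (mold - part) / mold * 100
= (103.6 - 99.97) / 103.6 * 100
= 3.63 / 103.6 * 100
= 3.5%

3.5%


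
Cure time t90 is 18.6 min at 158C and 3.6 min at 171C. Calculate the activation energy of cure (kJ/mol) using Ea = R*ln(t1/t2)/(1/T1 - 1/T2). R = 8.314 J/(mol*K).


T1 = 431.15 K, T2 = 444.15 K
1/T1 - 1/T2 = 6.7887e-05
ln(t1/t2) = ln(18.6/3.6) = 1.6422
Ea = 8.314 * 1.6422 / 6.7887e-05 = 201121.3184 J/mol
Ea = 201.12 kJ/mol

201.12 kJ/mol


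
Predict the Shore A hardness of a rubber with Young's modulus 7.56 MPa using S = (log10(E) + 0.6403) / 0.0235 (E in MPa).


log10(E) = 0.0235*S - 0.6403  =>  S = (log10(E) + 0.6403) / 0.0235
log10(7.56) = 0.878522
S = (0.878522 + 0.6403) / 0.0235 = 1.518822 / 0.0235
S = 64.6

Shore A = 64.6


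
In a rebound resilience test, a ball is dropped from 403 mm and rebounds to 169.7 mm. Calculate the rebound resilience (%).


Resilience = h_rebound / h_drop * 100
= 169.7 / 403 * 100
= 42.1%

42.1%


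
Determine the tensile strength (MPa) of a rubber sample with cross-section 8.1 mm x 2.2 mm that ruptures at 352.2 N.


Area = width * thickness = 8.1 * 2.2 = 17.82 mm^2
TS = force / area = 352.2 / 17.82 = 19.76 MPa

19.76 MPa


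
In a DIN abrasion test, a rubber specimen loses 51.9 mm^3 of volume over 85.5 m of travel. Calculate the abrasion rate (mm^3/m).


Rate = volume_loss / distance
= 51.9 / 85.5
= 0.607 mm^3/m

0.607 mm^3/m


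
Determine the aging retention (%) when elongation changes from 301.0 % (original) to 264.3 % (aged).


Retention = aged / original * 100
= 264.3 / 301.0 * 100
= 87.8%

87.8%


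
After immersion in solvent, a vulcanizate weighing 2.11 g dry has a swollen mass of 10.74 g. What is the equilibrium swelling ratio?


Q = W_swollen / W_dry
Q = 10.74 / 2.11
Q = 5.09

Q = 5.09


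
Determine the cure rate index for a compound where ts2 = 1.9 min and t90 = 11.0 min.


CRI = 100 / (t90 - ts2)
= 100 / (11.0 - 1.9)
= 100 / 9.1
= 10.99 min^-1

10.99 min^-1


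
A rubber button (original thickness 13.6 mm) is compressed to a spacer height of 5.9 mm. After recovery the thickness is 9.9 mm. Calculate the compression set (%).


CS = (t0 - recovered) / (t0 - ts) * 100
= (13.6 - 9.9) / (13.6 - 5.9) * 100
= 3.7 / 7.7 * 100
= 48.1%

48.1%


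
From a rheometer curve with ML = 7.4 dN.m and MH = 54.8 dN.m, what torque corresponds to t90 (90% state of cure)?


M90 = ML + 0.9 * (MH - ML)
M90 = 7.4 + 0.9 * (54.8 - 7.4)
M90 = 7.4 + 0.9 * 47.4
M90 = 50.06 dN.m

50.06 dN.m
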